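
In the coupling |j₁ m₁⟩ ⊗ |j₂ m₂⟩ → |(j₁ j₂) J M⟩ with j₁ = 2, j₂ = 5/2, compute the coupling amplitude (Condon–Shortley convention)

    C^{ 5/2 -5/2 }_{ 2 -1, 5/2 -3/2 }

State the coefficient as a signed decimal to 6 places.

-0.654654  (= −√(3/7))

triangle: 2!×2!×3!/8! = 24/40320
(j±m)!: 1!×3!×1!×4!×0!×5! = 17280
prefactor² = (2J+1)×Δ×N² = 432/7
  k=1: −1/(1!×1!×2!×0!×0!×3!) = -1/12
Σ = -1/12  ⇒  CG² = 432/7×(-1/12)² = 3/7
CG = −√(3/7) = -0.654654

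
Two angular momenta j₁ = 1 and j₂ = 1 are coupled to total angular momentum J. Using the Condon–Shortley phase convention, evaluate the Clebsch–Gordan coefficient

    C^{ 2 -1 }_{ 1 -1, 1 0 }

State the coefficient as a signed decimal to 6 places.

√[5·0!2!2!/5! · 0!2!1!1!1!3!] = √(2)
  +(−1)^0/∏(0,0,2,1,0,1)! = 1/2  (running 1/2)
⟨..|..⟩ = √(2)·(1/2) = +0.707107

+0.707107  (= +√(1/2))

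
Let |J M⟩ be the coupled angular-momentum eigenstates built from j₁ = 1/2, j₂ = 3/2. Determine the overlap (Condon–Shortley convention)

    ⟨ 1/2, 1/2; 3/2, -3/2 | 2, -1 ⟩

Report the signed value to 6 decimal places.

triangle: 0!·1!·3!/5! = 6/120
(j±m)!: 1!·0!·0!·3!·1!·3! = 36
prefactor² = (2J+1)·Δ·N² = 9
  k=0: +1/(0!·0!·0!·0!·1!·3!) = 1/6
Σ = 1/6  ⇒  CG² = 9·1/6² = 1/4
CG = +√(1/4) = +0.500000

+0.500000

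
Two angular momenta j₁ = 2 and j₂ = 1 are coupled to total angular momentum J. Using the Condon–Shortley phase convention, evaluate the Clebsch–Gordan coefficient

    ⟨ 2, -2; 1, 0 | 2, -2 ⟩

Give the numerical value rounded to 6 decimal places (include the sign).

√[5·1!3!1!/6! · 0!4!1!1!0!4!] = √(24)
  +(−1)^1/∏(1,0,3,0,0,1)! = -1/6  (running -1/6)
⟨..|..⟩ = √(24)·(-1/6) = -0.816497

-0.816497  (= −√(2/3))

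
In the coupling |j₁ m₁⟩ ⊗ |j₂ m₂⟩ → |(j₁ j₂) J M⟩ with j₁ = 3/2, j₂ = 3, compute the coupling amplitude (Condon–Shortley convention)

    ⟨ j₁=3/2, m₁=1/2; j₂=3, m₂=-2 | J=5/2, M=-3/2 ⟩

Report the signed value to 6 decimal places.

+√(1/14) = +0.267261

j₁+j₂−J=2  J+j₁−j₂=1  J−j₁+j₂=4  j₁+j₂+J+1=8
(j₁±m₁, j₂±m₂, J±M) = (2,1,1,5,1,4)
P² = 288/7
sum k=0..1:
  [0] +1/12 = 1/12
  [1] −1/24 = -1/24
S = 1/24
C² = P²·S² = 1/14 ; C = +0.267261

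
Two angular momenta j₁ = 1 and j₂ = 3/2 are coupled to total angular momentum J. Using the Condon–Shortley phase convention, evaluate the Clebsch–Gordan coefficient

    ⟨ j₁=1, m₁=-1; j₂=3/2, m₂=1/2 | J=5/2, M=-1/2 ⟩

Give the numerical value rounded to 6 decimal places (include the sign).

+0.547723

√[6·0!2!3!/6! · 0!2!2!1!2!3!] = √(24/5)
  +(−1)^0/∏(0,0,2,2,0,1)! = 1/4  (running 1/4)
⟨..|..⟩ = √(24/5)·(1/4) = +0.547723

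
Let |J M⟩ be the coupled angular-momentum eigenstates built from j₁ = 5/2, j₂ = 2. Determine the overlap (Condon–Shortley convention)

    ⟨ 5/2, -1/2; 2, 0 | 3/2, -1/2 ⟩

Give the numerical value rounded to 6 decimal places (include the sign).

triangle: 3!*2!*1!/7! = 12/5040
(j±m)!: 2!*3!*2!*2!*1!*2! = 96
prefactor² = (2J+1)*Δ*N² = 32/35
  k=1: −1/(1!*2!*2!*1!*0!*0!) = -1/4
  k=2: +1/(2!*1!*1!*0!*1!*1!) = 1/2
Σ = 1/4  ⇒  CG² = 32/35*1/4² = 2/35
CG = +√(2/35) = +0.239046

+0.239046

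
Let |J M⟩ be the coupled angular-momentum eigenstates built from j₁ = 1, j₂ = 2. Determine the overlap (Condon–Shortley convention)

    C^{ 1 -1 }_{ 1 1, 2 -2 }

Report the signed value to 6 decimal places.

+√(3/5) ≈ +0.774597

triangle: 2!×0!×2!/5! = 4/120
(j±m)!: 2!×0!×0!×4!×0!×2! = 96
prefactor² = (2J+1)×Δ×N² = 48/5
  k=0: +1/(0!×2!×0!×0!×0!×2!) = 1/4
Σ = 1/4  ⇒  CG² = 48/5×1/4² = 3/5
CG = +√(3/5) = +0.774597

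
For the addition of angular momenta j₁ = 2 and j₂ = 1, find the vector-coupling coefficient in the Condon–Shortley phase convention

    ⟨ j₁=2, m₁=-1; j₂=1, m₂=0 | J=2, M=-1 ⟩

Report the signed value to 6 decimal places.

triangle: 1!·3!·1!/6! = 6/720
(j±m)!: 1!·3!·1!·1!·1!·3! = 36
prefactor² = (2J+1)·Δ·N² = 3/2
  k=0: +1/(0!·1!·3!·1!·0!·0!) = 1/6
  k=1: −1/(1!·0!·2!·0!·1!·1!) = -1/2
Σ = -1/3  ⇒  CG² = 3/2·(-1/3)² = 1/6
CG = −√(1/6) = -0.408248

-0.408248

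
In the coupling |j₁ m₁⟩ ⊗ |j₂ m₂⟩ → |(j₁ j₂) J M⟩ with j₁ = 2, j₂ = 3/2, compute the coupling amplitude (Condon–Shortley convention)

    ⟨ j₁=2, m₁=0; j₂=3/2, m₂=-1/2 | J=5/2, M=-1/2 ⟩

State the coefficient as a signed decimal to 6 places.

+0.292770  (= +√(3/35))

√[6·1!3!2!/7! · 2!2!1!2!2!3!] = √(48/35)
  +(−1)^0/∏(0,1,2,1,1,1)! = 1/2  (running 1/2)
  +(−1)^1/∏(1,0,1,0,2,2)! = -1/4  (running 1/4)
⟨..|..⟩ = √(48/35)·(1/4) = +0.292770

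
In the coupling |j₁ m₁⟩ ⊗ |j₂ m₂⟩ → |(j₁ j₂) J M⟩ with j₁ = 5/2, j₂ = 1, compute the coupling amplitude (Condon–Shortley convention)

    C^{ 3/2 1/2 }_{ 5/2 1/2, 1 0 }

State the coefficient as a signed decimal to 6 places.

-0.632456  (= −√(2/5))

triangle: 2!*3!*0!/6! = 12/720
(j±m)!: 3!*2!*1!*1!*2!*1! = 24
prefactor² = (2J+1)*Δ*N² = 8/5
  k=1: −1/(1!*1!*1!*0!*2!*0!) = -1/2
Σ = -1/2  ⇒  CG² = 8/5*(-1/2)² = 2/5
CG = −√(2/5) = -0.632456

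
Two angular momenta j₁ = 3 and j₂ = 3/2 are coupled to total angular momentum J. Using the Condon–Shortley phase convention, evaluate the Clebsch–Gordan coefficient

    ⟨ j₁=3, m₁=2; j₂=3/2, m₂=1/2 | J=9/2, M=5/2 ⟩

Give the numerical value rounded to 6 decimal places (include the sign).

+0.707107

√[10·0!6!3!/10! · 5!1!2!1!7!2!] = √(28800)
  +(−1)^0/∏(0,0,1,2,5,1)! = 1/240  (running 1/240)
⟨..|..⟩ = √(28800)·(1/240) = +0.707107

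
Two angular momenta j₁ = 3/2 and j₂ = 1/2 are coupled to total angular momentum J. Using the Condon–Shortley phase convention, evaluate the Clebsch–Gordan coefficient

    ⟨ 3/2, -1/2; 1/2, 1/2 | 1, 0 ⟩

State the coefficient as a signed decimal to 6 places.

-0.707107

√[3·1!2!0!/4! · 1!2!1!0!1!1!] = √(1/2)
  +(−1)^1/∏(1,0,1,0,1,0)! = -1  (running -1)
⟨..|..⟩ = √(1/2)·(-1) = -0.707107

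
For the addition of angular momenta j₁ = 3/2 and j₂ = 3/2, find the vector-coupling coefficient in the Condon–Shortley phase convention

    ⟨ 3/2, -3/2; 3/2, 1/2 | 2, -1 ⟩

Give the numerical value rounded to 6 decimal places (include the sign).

-0.707107  (= −√(1/2))

√[5·1!2!2!/6! · 0!3!2!1!1!3!] = √(2)
  +(−1)^1/∏(1,0,2,1,0,1)! = -1/2  (running -1/2)
⟨..|..⟩ = √(2)·(-1/2) = -0.707107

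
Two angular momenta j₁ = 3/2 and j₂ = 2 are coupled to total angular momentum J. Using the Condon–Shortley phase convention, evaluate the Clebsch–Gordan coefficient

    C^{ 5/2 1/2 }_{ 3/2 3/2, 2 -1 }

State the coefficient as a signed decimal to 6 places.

+√(27/70) = +0.621059

j₁+j₂−J=1  J+j₁−j₂=2  J−j₁+j₂=3  j₁+j₂+J+1=7
(j₁±m₁, j₂±m₂, J±M) = (3,0,1,3,3,2)
P² = 216/35
sum k=0..0:
  [0] +1/4 = 1/4
S = 1/4
C² = P²·S² = 27/70 ; C = +0.621059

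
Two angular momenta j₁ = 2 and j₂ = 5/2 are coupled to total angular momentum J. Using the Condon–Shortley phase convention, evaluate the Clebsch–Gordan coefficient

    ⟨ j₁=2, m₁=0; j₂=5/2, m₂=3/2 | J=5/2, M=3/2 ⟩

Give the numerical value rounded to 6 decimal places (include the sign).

-0.119523

√[6·2!2!3!/8! · 2!2!4!1!4!1!] = √(288/35)
  +(−1)^1/∏(1,1,1,3,1,0)! = -1/6  (running -1/6)
  +(−1)^2/∏(2,0,0,2,2,1)! = 1/8  (running -1/24)
⟨..|..⟩ = √(288/35)·(-1/24) = -0.119523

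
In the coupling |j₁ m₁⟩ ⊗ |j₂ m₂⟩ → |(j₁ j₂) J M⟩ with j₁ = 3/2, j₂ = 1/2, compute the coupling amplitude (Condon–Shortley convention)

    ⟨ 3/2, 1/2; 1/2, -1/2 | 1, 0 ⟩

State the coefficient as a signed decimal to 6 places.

triangle: 1!·2!·0!/4! = 2/24
(j±m)!: 2!·1!·0!·1!·1!·1! = 2
prefactor² = (2J+1)·Δ·N² = 1/2
  k=0: +1/(0!·1!·1!·0!·1!·0!) = 1
Σ = 1  ⇒  CG² = 1/2·1² = 1/2
CG = +√(1/2) = +0.707107

+0.707107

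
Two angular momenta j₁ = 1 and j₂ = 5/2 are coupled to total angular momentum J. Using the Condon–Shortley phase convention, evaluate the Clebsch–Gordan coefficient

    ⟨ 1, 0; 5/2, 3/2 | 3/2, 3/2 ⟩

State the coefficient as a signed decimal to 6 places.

-0.516398  (= −√(4/15))

triangle: 2!×0!×3!/6! = 12/720
(j±m)!: 1!×1!×4!×1!×3!×0! = 144
prefactor² = (2J+1)×Δ×N² = 48/5
  k=1: −1/(1!×1!×0!×3!×0!×0!) = -1/6
Σ = -1/6  ⇒  CG² = 48/5×(-1/6)² = 4/15
CG = −√(4/15) = -0.516398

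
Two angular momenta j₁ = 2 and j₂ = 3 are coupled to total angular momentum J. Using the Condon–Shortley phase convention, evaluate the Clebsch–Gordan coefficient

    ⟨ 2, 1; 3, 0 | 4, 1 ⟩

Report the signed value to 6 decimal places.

+0.462910

triangle: 1!*3!*5!/10! = 720/3628800
(j±m)!: 3!*1!*3!*3!*5!*3! = 155520
prefactor² = (2J+1)*Δ*N² = 1944/7
  k=0: +1/(0!*1!*1!*3!*2!*2!) = 1/24
  k=1: −1/(1!*0!*0!*2!*3!*3!) = -1/72
Σ = 1/36  ⇒  CG² = 1944/7*1/36² = 3/14
CG = +√(3/14) = +0.462910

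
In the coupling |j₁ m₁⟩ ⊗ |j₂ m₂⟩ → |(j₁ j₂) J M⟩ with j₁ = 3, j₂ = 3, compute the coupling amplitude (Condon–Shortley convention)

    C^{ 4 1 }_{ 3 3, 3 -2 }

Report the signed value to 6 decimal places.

√[9·2!4!4!/11! · 6!0!1!5!5!3!] = √(1244160/77)
  +(−1)^0/∏(0,2,0,1,4,3)! = 1/288  (running 1/288)
⟨..|..⟩ = √(1244160/77)·(1/288) = +0.441367

+0.441367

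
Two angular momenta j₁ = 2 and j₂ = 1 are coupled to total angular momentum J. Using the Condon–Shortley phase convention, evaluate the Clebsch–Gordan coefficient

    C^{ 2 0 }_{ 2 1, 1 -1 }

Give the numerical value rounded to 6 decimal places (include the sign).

√[5·1!3!1!/6! · 3!1!0!2!2!2!] = √(2)
  +(−1)^0/∏(0,1,1,0,2,1)! = 1/2  (running 1/2)
⟨..|..⟩ = √(2)·(1/2) = +0.707107

+√(1/2) ≈ +0.707107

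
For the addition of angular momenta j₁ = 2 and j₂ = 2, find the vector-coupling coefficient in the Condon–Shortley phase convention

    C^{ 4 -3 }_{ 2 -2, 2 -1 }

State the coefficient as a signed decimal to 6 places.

triangle: 0!×4!×4!/9! = 576/362880
(j±m)!: 0!×4!×1!×3!×1!×7! = 725760
prefactor² = (2J+1)×Δ×N² = 10368
  k=0: +1/(0!×0!×4!×1!×0!×3!) = 1/144
Σ = 1/144  ⇒  CG² = 10368×1/144² = 1/2
CG = +√(1/2) = +0.707107

+0.707107  (= +√(1/2))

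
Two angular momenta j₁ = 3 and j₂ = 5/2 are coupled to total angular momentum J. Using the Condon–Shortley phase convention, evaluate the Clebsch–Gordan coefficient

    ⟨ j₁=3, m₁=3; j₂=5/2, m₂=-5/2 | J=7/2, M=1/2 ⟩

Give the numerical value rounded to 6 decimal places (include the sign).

+√(2/21) ≈ +0.308607

triangle: 2!·4!·3!/10! = 288/3628800
(j±m)!: 6!·0!·0!·5!·4!·3! = 12441600
prefactor² = (2J+1)·Δ·N² = 55296/7
  k=0: +1/(0!·2!·0!·0!·4!·3!) = 1/288
Σ = 1/288  ⇒  CG² = 55296/7·1/288² = 2/21
CG = +√(2/21) = +0.308607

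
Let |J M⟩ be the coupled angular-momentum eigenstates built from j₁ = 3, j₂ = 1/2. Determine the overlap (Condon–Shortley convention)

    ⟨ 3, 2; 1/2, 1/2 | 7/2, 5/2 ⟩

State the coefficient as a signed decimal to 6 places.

+0.925820

triangle: 0!*6!*1!/8! = 720/40320
(j±m)!: 5!*1!*1!*0!*6!*1! = 86400
prefactor² = (2J+1)*Δ*N² = 86400/7
  k=0: +1/(0!*0!*1!*1!*5!*0!) = 1/120
Σ = 1/120  ⇒  CG² = 86400/7*1/120² = 6/7
CG = +√(6/7) = +0.925820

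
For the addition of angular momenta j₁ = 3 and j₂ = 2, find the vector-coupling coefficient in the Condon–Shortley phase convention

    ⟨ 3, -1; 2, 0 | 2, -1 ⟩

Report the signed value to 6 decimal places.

+√(1/7) = +0.377964

j₁+j₂−J=3  J+j₁−j₂=3  J−j₁+j₂=1  j₁+j₂+J+1=8
(j₁±m₁, j₂±m₂, J±M) = (2,4,2,2,1,3)
P² = 36/7
sum k=1..2:
  [1] −1/12 = -1/12
  [2] +1/4 = 1/4
S = 1/6
C² = P²·S² = 1/7 ; C = +0.377964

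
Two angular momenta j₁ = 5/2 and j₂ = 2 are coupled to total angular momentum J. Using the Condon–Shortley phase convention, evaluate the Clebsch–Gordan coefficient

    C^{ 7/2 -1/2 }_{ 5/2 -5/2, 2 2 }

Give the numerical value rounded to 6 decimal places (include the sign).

−√(4/63) = -0.251976

j₁+j₂−J=1  J+j₁−j₂=4  J−j₁+j₂=3  j₁+j₂+J+1=9
(j₁±m₁, j₂±m₂, J±M) = (0,5,4,0,3,4)
P² = 9216/7
sum k=1..1:
  [1] −1/144 = -1/144
S = -1/144
C² = P²·S² = 4/63 ; C = -0.251976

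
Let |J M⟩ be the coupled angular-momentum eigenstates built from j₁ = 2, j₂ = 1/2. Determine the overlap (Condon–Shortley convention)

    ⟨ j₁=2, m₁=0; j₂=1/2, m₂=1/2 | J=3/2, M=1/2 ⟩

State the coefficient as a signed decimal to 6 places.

−√(2/5) ≈ -0.632456

j₁+j₂−J=1  J+j₁−j₂=3  J−j₁+j₂=0  j₁+j₂+J+1=5
(j₁±m₁, j₂±m₂, J±M) = (2,2,1,0,2,1)
P² = 8/5
sum k=1..1:
  [1] −1/2 = -1/2
S = -1/2
C² = P²·S² = 2/5 ; C = -0.632456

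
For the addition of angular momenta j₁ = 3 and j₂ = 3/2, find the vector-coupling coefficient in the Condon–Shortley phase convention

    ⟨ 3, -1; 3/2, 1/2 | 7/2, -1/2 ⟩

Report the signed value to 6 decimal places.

triangle: 1!*5!*2!/9! = 240/362880
(j±m)!: 2!*4!*2!*1!*3!*4! = 13824
prefactor² = (2J+1)*Δ*N² = 512/7
  k=0: +1/(0!*1!*4!*2!*1!*0!) = 1/48
  k=1: −1/(1!*0!*3!*1!*2!*1!) = -1/12
Σ = -1/16  ⇒  CG² = 512/7*(-1/16)² = 2/7
CG = −√(2/7) = -0.534522

−√(2/7) = -0.534522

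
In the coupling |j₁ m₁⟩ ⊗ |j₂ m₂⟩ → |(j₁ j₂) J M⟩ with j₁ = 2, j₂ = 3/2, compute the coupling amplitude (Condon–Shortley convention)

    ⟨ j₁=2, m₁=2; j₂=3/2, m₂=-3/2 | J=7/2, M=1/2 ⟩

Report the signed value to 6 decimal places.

triangle: 0!×4!×3!/8! = 144/40320
(j±m)!: 4!×0!×0!×3!×4!×3! = 20736
prefactor² = (2J+1)×Δ×N² = 20736/35
  k=0: +1/(0!×0!×0!×0!×4!×3!) = 1/144
Σ = 1/144  ⇒  CG² = 20736/35×1/144² = 1/35
CG = +√(1/35) = +0.169031

+√(1/35) = +0.169031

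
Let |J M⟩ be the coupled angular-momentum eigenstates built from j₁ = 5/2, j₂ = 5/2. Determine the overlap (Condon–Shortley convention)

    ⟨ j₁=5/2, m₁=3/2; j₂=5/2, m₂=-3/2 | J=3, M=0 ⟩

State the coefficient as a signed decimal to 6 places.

√[7·2!3!3!/9! · 4!1!1!4!3!3!] = √(144/5)
  +(−1)^0/∏(0,2,1,1,2,2)! = 1/8  (running 1/8)
  +(−1)^1/∏(1,1,0,0,3,3)! = -1/36  (running 7/72)
⟨..|..⟩ = √(144/5)·(7/72) = +0.521749

+0.521749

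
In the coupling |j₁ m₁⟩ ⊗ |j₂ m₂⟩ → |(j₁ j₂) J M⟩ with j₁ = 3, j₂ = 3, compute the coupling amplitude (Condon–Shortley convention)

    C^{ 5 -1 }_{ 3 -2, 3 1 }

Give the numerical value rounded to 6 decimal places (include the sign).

triangle: 1!×5!×5!/12! = 14400/479001600
(j±m)!: 1!×5!×4!×2!×4!×6! = 99532800
prefactor² = (2J+1)×Δ×N² = 230400/7
  k=0: +1/(0!×1!×5!×4!×0!×1!) = 1/2880
  k=1: −1/(1!×0!×4!×3!×1!×2!) = -1/288
Σ = -1/320  ⇒  CG² = 230400/7×(-1/320)² = 9/28
CG = −√(9/28) = -0.566947

-0.566947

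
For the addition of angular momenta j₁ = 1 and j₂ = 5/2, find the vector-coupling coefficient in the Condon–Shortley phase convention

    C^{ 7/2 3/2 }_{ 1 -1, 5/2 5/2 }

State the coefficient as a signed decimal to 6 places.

+0.218218  (= +√(1/21))

√[8·0!2!5!/8! · 0!2!5!0!5!2!] = √(19200/7)
  +(−1)^0/∏(0,0,2,5,0,0)! = 1/240  (running 1/240)
⟨..|..⟩ = √(19200/7)·(1/240) = +0.218218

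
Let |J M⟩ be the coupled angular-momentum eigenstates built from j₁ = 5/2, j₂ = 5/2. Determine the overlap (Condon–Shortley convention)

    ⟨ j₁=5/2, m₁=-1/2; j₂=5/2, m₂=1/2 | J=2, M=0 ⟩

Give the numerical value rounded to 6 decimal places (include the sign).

triangle: 3!·2!·2!/8! = 24/40320
(j±m)!: 2!·3!·3!·2!·2!·2! = 576
prefactor² = (2J+1)·Δ·N² = 12/7
  k=1: −1/(1!·2!·2!·2!·0!·0!) = -1/8
  k=2: +1/(2!·1!·1!·1!·1!·1!) = 1/2
  k=3: −1/(3!·0!·0!·0!·2!·2!) = -1/24
Σ = 1/3  ⇒  CG² = 12/7·1/3² = 4/21
CG = +√(4/21) = +0.436436

+0.436436  (= +√(4/21))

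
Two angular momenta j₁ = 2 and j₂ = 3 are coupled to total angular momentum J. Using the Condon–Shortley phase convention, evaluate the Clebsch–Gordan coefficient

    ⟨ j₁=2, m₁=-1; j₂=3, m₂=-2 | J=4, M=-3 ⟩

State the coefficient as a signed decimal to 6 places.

+√(1/20) = +0.223607

√[9·1!3!5!/10! · 1!3!1!5!1!7!] = √(6480)
  +(−1)^0/∏(0,1,3,1,0,4)! = 1/144  (running 1/144)
  +(−1)^1/∏(1,0,2,0,1,5)! = -1/240  (running 1/360)
⟨..|..⟩ = √(6480)·(1/360) = +0.223607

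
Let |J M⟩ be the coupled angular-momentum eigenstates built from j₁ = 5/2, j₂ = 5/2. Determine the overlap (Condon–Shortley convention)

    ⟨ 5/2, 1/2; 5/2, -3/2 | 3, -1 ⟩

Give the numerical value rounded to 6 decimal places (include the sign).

triangle: 2!·3!·3!/9! = 72/362880
(j±m)!: 3!·2!·1!·4!·2!·4! = 13824
prefactor² = (2J+1)·Δ·N² = 96/5
  k=0: +1/(0!·2!·2!·1!·1!·2!) = 1/8
  k=1: −1/(1!·1!·1!·0!·2!·3!) = -1/12
Σ = 1/24  ⇒  CG² = 96/5·1/24² = 1/30
CG = +√(1/30) = +0.182574

+0.182574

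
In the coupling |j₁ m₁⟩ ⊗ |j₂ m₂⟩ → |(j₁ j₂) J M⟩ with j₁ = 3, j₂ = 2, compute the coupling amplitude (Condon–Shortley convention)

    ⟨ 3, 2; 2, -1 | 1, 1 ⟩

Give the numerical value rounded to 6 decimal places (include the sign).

−√(2/7) ≈ -0.534522

j₁+j₂−J=4  J+j₁−j₂=2  J−j₁+j₂=0  j₁+j₂+J+1=7
(j₁±m₁, j₂±m₂, J±M) = (5,1,1,3,2,0)
P² = 288/7
sum k=1..1:
  [1] −1/12 = -1/12
S = -1/12
C² = P²·S² = 2/7 ; C = -0.534522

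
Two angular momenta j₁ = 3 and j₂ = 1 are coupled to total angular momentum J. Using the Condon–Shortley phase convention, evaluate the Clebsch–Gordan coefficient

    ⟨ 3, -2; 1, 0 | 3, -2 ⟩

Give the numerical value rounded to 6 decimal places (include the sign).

−√(1/3) ≈ -0.577350

√[7·1!5!1!/8! · 1!5!1!1!1!5!] = √(300)
  +(−1)^0/∏(0,1,5,1,0,0)! = 1/120  (running 1/120)
  +(−1)^1/∏(1,0,4,0,1,1)! = -1/24  (running -1/30)
⟨..|..⟩ = √(300)·(-1/30) = -0.577350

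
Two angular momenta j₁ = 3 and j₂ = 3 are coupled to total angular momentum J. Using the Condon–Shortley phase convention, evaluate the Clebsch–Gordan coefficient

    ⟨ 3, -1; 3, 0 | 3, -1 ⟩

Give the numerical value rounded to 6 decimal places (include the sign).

+√(1/6) ≈ +0.408248

√[7·3!3!3!/10! · 2!4!3!3!2!4!] = √(864/25)
  +(−1)^1/∏(1,2,3,2,0,1)! = -1/24  (running -1/24)
  +(−1)^2/∏(2,1,2,1,1,2)! = 1/8  (running 1/12)
  +(−1)^3/∏(3,0,1,0,2,3)! = -1/72  (running 5/72)
⟨..|..⟩ = √(864/25)·(5/72) = +0.408248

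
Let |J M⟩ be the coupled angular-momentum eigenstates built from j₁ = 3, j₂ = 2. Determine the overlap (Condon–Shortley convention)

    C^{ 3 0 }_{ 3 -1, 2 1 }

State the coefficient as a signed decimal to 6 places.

+0.182574  (= +√(1/30))

j₁+j₂−J=2  J+j₁−j₂=4  J−j₁+j₂=2  j₁+j₂+J+1=9
(j₁±m₁, j₂±m₂, J±M) = (2,4,3,1,3,3)
P² = 96/5
sum k=1..2:
  [1] −1/12 = -1/12
  [2] +1/8 = 1/8
S = 1/24
C² = P²·S² = 1/30 ; C = +0.182574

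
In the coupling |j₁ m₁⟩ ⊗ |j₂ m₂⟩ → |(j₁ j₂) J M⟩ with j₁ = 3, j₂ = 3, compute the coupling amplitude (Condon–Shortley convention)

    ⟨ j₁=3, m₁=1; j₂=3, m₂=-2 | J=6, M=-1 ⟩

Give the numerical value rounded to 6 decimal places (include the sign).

j₁+j₂−J=0  J+j₁−j₂=6  J−j₁+j₂=6  j₁+j₂+J+1=13
(j₁±m₁, j₂±m₂, J±M) = (4,2,1,5,5,7)
P² = 41472000/11
sum k=0..0:
  [0] +1/5760 = 1/5760
S = 1/5760
C² = P²·S² = 5/44 ; C = +0.337100

+0.337100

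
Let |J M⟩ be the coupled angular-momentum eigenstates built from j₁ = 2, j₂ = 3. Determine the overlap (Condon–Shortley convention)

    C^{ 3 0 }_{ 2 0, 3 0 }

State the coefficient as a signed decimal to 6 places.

j₁+j₂−J=2  J+j₁−j₂=2  J−j₁+j₂=4  j₁+j₂+J+1=9
(j₁±m₁, j₂±m₂, J±M) = (2,2,3,3,3,3)
P² = 48/5
sum k=0..2:
  [0] +1/24 = 1/24
  [1] −1/4 = -1/4
  [2] +1/24 = 1/24
S = -1/6
C² = P²·S² = 4/15 ; C = -0.516398

-0.516398  (= −√(4/15))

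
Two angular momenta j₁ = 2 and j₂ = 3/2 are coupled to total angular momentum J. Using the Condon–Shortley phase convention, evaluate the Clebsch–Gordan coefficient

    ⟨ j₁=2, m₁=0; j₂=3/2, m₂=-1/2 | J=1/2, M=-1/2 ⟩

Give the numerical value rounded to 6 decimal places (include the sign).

√[2·3!1!0!/5! · 2!2!1!2!0!1!] = √(4/5)
  +(−1)^1/∏(1,2,1,0,0,0)! = -1/2  (running -1/2)
⟨..|..⟩ = √(4/5)·(-1/2) = -0.447214

-0.447214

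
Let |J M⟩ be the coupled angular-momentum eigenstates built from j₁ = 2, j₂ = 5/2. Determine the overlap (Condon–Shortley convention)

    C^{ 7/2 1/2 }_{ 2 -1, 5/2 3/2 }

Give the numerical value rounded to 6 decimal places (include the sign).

triangle: 1!*3!*4!/9! = 144/362880
(j±m)!: 1!*3!*4!*1!*4!*3! = 20736
prefactor² = (2J+1)*Δ*N² = 2304/35
  k=0: +1/(0!*1!*3!*4!*0!*0!) = 1/144
  k=1: −1/(1!*0!*2!*3!*1!*1!) = -1/12
Σ = -11/144  ⇒  CG² = 2304/35*(-11/144)² = 121/315
CG = −√(121/315) = -0.619780

−√(121/315) = -0.619780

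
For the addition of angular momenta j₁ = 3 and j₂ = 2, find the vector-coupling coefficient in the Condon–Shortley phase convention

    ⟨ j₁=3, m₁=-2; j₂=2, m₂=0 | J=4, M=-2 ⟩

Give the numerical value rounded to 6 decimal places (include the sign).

-0.585540

j₁+j₂−J=1  J+j₁−j₂=5  J−j₁+j₂=3  j₁+j₂+J+1=10
(j₁±m₁, j₂±m₂, J±M) = (1,5,2,2,2,6)
P² = 8640/7
sum k=0..1:
  [0] +1/240 = 1/240
  [1] −1/48 = -1/48
S = -1/60
C² = P²·S² = 12/35 ; C = -0.585540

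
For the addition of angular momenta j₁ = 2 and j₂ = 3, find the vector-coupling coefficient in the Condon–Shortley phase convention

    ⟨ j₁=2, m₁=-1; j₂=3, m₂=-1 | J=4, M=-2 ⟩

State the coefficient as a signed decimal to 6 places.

−√(1/28) = -0.188982

j₁+j₂−J=1  J+j₁−j₂=3  J−j₁+j₂=5  j₁+j₂+J+1=10
(j₁±m₁, j₂±m₂, J±M) = (1,3,2,4,2,6)
P² = 5184/7
sum k=0..1:
  [0] +1/72 = 1/72
  [1] −1/48 = -1/48
S = -1/144
C² = P²·S² = 1/28 ; C = -0.188982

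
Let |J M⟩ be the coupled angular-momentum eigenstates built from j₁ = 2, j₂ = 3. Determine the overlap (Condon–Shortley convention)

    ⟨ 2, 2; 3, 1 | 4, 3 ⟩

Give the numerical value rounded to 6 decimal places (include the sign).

√[9·1!3!5!/10! · 4!0!4!2!7!1!] = √(10368)
  +(−1)^0/∏(0,1,0,4,3,1)! = 1/144  (running 1/144)
⟨..|..⟩ = √(10368)·(1/144) = +0.707107

+0.707107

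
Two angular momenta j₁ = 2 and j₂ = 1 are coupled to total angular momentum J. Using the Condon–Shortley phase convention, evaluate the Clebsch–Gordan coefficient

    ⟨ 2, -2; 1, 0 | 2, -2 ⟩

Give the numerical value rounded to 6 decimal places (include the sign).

-0.816497

triangle: 1!*3!*1!/6! = 6/720
(j±m)!: 0!*4!*1!*1!*0!*4! = 576
prefactor² = (2J+1)*Δ*N² = 24
  k=1: −1/(1!*0!*3!*0!*0!*1!) = -1/6
Σ = -1/6  ⇒  CG² = 24*(-1/6)² = 2/3
CG = −√(2/3) = -0.816497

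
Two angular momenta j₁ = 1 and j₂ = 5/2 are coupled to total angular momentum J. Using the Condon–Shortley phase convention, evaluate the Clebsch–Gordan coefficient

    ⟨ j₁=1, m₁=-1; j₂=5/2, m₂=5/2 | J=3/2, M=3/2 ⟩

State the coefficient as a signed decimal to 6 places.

+√(2/3) ≈ +0.816497

triangle: 2!*0!*3!/6! = 12/720
(j±m)!: 0!*2!*5!*0!*3!*0! = 1440
prefactor² = (2J+1)*Δ*N² = 96
  k=2: +1/(2!*0!*0!*3!*0!*0!) = 1/12
Σ = 1/12  ⇒  CG² = 96*1/12² = 2/3
CG = +√(2/3) = +0.816497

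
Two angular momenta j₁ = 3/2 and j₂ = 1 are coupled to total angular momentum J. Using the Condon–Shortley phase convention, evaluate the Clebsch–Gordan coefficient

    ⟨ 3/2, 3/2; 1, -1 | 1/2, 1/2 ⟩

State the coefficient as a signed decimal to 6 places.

+√(1/2) = +0.707107

j₁+j₂−J=2  J+j₁−j₂=1  J−j₁+j₂=0  j₁+j₂+J+1=4
(j₁±m₁, j₂±m₂, J±M) = (3,0,0,2,1,0)
P² = 2
sum k=0..0:
  [0] +1/2 = 1/2
S = 1/2
C² = P²·S² = 1/2 ; C = +0.707107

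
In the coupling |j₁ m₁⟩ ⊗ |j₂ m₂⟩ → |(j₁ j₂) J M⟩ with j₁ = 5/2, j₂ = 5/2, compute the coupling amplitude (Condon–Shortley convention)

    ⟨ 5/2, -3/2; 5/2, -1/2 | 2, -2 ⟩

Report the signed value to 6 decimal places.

+√(9/28) ≈ +0.566947

triangle: 3!×2!×2!/8! = 24/40320
(j±m)!: 1!×4!×2!×3!×0!×4! = 6912
prefactor² = (2J+1)×Δ×N² = 144/7
  k=2: +1/(2!×1!×2!×0!×0!×2!) = 1/8
Σ = 1/8  ⇒  CG² = 144/7×1/8² = 9/28
CG = +√(9/28) = +0.566947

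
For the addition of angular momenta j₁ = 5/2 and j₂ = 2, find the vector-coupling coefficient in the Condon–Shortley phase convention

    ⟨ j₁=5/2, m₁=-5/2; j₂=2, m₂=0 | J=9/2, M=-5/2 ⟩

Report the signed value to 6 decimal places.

triangle: 0!×5!×4!/10! = 2880/3628800
(j±m)!: 0!×5!×2!×2!×2!×7! = 4838400
prefactor² = (2J+1)×Δ×N² = 38400
  k=0: +1/(0!×0!×5!×2!×0!×2!) = 1/480
Σ = 1/480  ⇒  CG² = 38400×1/480² = 1/6
CG = +√(1/6) = +0.408248

+0.408248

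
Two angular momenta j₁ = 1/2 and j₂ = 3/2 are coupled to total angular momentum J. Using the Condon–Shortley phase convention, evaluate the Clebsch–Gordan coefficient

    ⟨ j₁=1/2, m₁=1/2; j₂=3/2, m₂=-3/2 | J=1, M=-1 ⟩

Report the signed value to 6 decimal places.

+0.866025

triangle: 1!·0!·2!/4! = 2/24
(j±m)!: 1!·0!·0!·3!·0!·2! = 12
prefactor² = (2J+1)·Δ·N² = 3
  k=0: +1/(0!·1!·0!·0!·0!·2!) = 1/2
Σ = 1/2  ⇒  CG² = 3·1/2² = 3/4
CG = +√(3/4) = +0.866025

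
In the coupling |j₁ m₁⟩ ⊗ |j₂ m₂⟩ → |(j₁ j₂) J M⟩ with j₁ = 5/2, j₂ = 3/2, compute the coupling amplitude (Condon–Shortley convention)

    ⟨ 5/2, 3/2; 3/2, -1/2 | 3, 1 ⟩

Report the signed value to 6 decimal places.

+√(49/120) = +0.639010

triangle: 1!*4!*2!/8! = 48/40320
(j±m)!: 4!*1!*1!*2!*4!*2! = 2304
prefactor² = (2J+1)*Δ*N² = 96/5
  k=0: +1/(0!*1!*1!*1!*3!*1!) = 1/6
  k=1: −1/(1!*0!*0!*0!*4!*2!) = -1/48
Σ = 7/48  ⇒  CG² = 96/5*7/48² = 49/120
CG = +√(49/120) = +0.639010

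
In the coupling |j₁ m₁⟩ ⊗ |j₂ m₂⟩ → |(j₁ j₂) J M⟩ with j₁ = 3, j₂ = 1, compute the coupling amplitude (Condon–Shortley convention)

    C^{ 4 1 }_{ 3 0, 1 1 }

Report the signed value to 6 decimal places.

j₁+j₂−J=0  J+j₁−j₂=6  J−j₁+j₂=2  j₁+j₂+J+1=9
(j₁±m₁, j₂±m₂, J±M) = (3,3,2,0,5,3)
P² = 12960/7
sum k=0..0:
  [0] +1/72 = 1/72
S = 1/72
C² = P²·S² = 5/14 ; C = +0.597614

+√(5/14) ≈ +0.597614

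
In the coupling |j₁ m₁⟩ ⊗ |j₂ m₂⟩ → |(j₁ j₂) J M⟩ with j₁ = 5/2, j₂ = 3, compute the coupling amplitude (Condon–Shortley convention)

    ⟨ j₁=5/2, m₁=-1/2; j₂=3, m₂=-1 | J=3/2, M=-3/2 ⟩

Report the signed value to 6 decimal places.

+√(9/35) = +0.507093

triangle: 4!*1!*2!/8! = 48/40320
(j±m)!: 2!*3!*2!*4!*0!*3! = 3456
prefactor² = (2J+1)*Δ*N² = 576/35
  k=2: +1/(2!*2!*1!*0!*0!*2!) = 1/8
Σ = 1/8  ⇒  CG² = 576/35*1/8² = 9/35
CG = +√(9/35) = +0.507093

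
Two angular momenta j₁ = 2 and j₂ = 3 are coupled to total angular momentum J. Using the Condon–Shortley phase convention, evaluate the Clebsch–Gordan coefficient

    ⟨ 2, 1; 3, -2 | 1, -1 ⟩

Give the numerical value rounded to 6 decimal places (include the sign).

j₁+j₂−J=4  J+j₁−j₂=0  J−j₁+j₂=2  j₁+j₂+J+1=7
(j₁±m₁, j₂±m₂, J±M) = (3,1,1,5,0,2)
P² = 288/7
sum k=1..1:
  [1] −1/12 = -1/12
S = -1/12
C² = P²·S² = 2/7 ; C = -0.534522

-0.534522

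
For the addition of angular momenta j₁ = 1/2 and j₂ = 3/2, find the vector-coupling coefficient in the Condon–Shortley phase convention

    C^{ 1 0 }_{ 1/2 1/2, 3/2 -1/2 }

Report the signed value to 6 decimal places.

triangle: 1!·0!·2!/4! = 2/24
(j±m)!: 1!·0!·1!·2!·1!·1! = 2
prefactor² = (2J+1)·Δ·N² = 1/2
  k=0: +1/(0!·1!·0!·1!·0!·1!) = 1
Σ = 1  ⇒  CG² = 1/2·1² = 1/2
CG = +√(1/2) = +0.707107

+√(1/2) = +0.707107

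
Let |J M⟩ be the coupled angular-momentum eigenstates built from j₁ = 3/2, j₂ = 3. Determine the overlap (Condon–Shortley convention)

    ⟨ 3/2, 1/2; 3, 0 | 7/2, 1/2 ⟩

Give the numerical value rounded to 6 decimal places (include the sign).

j₁+j₂−J=1  J+j₁−j₂=2  J−j₁+j₂=5  j₁+j₂+J+1=9
(j₁±m₁, j₂±m₂, J±M) = (2,1,3,3,4,3)
P² = 384/7
sum k=0..1:
  [0] +1/12 = 1/12
  [1] −1/24 = -1/24
S = 1/24
C² = P²·S² = 2/21 ; C = +0.308607

+√(2/21) ≈ +0.308607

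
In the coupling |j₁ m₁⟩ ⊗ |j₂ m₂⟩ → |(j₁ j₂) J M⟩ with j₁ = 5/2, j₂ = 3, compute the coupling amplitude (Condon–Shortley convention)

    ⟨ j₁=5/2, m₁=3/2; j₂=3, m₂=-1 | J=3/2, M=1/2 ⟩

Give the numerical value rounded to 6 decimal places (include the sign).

j₁+j₂−J=4  J+j₁−j₂=1  J−j₁+j₂=2  j₁+j₂+J+1=8
(j₁±m₁, j₂±m₂, J±M) = (4,1,2,4,2,1)
P² = 384/35
sum k=0..1:
  [0] +1/48 = 1/48
  [1] −1/6 = -1/6
S = -7/48
C² = P²·S² = 7/30 ; C = -0.483046

-0.483046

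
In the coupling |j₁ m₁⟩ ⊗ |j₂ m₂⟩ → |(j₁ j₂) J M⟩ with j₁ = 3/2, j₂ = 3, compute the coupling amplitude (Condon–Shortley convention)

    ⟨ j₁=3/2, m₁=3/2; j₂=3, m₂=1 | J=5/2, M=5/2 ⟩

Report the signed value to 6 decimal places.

√[6·2!1!4!/8! · 3!0!4!2!5!0!] = √(1728/7)
  +(−1)^0/∏(0,2,0,4,1,0)! = 1/48  (running 1/48)
⟨..|..⟩ = √(1728/7)·(1/48) = +0.327327

+√(3/28) ≈ +0.327327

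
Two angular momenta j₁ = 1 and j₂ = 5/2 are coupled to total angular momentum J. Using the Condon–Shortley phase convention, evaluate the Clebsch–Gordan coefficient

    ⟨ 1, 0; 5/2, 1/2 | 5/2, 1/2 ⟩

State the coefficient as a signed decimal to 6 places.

-0.169031

√[6·1!1!4!/7! · 1!1!3!2!3!2!] = √(144/35)
  +(−1)^0/∏(0,1,1,3,0,1)! = 1/6  (running 1/6)
  +(−1)^1/∏(1,0,0,2,1,2)! = -1/4  (running -1/12)
⟨..|..⟩ = √(144/35)·(-1/12) = -0.169031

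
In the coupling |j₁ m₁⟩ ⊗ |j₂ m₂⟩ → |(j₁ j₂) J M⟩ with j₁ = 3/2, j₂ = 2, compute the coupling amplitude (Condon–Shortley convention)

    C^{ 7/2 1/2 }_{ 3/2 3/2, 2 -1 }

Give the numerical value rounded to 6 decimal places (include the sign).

√[8·0!3!4!/8! · 3!0!1!3!4!3!] = √(5184/35)
  +(−1)^0/∏(0,0,0,1,3,3)! = 1/36  (running 1/36)
⟨..|..⟩ = √(5184/35)·(1/36) = +0.338062

+√(4/35) ≈ +0.338062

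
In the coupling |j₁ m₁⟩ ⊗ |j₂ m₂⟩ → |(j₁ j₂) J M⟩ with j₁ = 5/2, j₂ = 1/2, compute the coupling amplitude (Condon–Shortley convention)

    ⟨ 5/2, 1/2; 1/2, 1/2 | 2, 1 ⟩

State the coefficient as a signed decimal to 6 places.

√[5·1!4!0!/6! · 3!2!1!0!3!1!] = √(12)
  +(−1)^1/∏(1,0,1,0,3,0)! = -1/6  (running -1/6)
⟨..|..⟩ = √(12)·(-1/6) = -0.577350

-0.577350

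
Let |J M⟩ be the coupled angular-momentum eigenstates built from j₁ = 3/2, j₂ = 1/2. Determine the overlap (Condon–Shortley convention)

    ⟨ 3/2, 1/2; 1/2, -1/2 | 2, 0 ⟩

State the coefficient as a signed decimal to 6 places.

j₁+j₂−J=0  J+j₁−j₂=3  J−j₁+j₂=1  j₁+j₂+J+1=5
(j₁±m₁, j₂±m₂, J±M) = (2,1,0,1,2,2)
P² = 2
sum k=0..0:
  [0] +1/2 = 1/2
S = 1/2
C² = P²·S² = 1/2 ; C = +0.707107

+√(1/2) ≈ +0.707107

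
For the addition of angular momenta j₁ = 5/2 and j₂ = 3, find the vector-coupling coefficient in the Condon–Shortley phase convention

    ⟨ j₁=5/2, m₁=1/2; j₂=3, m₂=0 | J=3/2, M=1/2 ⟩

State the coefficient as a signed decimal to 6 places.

+√(4/35) = +0.338062

j₁+j₂−J=4  J+j₁−j₂=1  J−j₁+j₂=2  j₁+j₂+J+1=8
(j₁±m₁, j₂±m₂, J±M) = (3,2,3,3,2,1)
P² = 144/35
sum k=1..2:
  [1] −1/12 = -1/12
  [2] +1/4 = 1/4
S = 1/6
C² = P²·S² = 4/35 ; C = +0.338062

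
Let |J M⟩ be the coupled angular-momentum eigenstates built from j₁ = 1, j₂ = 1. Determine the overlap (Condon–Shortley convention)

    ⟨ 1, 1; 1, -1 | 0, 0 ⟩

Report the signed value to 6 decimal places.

j₁+j₂−J=2  J+j₁−j₂=0  J−j₁+j₂=0  j₁+j₂+J+1=3
(j₁±m₁, j₂±m₂, J±M) = (2,0,0,2,0,0)
P² = 4/3
sum k=0..0:
  [0] +1/2 = 1/2
S = 1/2
C² = P²·S² = 1/3 ; C = +0.577350

+√(1/3) ≈ +0.577350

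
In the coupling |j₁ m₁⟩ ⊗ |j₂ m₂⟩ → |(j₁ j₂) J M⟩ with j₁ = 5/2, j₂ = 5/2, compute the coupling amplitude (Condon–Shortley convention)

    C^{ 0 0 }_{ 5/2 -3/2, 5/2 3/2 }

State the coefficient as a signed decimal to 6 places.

triangle: 5!×0!×0!/6! = 120/720
(j±m)!: 1!×4!×4!×1!×0!×0! = 576
prefactor² = (2J+1)×Δ×N² = 96
  k=4: +1/(4!×1!×0!×0!×0!×0!) = 1/24
Σ = 1/24  ⇒  CG² = 96×1/24² = 1/6
CG = +√(1/6) = +0.408248

+√(1/6) ≈ +0.408248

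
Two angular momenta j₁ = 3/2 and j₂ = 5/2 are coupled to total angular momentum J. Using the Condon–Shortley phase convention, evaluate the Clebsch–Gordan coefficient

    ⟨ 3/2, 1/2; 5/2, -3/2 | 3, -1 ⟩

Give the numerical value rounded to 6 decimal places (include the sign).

+0.639010  (= +√(49/120))

triangle: 1!×2!×4!/8! = 48/40320
(j±m)!: 2!×1!×1!×4!×2!×4! = 2304
prefactor² = (2J+1)×Δ×N² = 96/5
  k=0: +1/(0!×1!×1!×1!×1!×3!) = 1/6
  k=1: −1/(1!×0!×0!×0!×2!×4!) = -1/48
Σ = 7/48  ⇒  CG² = 96/5×7/48² = 49/120
CG = +√(49/120) = +0.639010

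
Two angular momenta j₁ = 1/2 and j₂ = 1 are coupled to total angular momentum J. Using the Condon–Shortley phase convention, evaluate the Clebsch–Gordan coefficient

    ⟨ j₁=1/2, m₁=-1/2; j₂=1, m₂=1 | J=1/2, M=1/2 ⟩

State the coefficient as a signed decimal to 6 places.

−√(2/3) = -0.816497

j₁+j₂−J=1  J+j₁−j₂=0  J−j₁+j₂=1  j₁+j₂+J+1=3
(j₁±m₁, j₂±m₂, J±M) = (0,1,2,0,1,0)
P² = 2/3
sum k=1..1:
  [1] −1/1 = -1
S = -1
C² = P²·S² = 2/3 ; C = -0.816497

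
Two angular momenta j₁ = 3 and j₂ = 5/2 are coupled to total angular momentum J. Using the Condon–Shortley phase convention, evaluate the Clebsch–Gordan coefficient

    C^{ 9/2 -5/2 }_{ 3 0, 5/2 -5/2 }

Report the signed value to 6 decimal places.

j₁+j₂−J=1  J+j₁−j₂=5  J−j₁+j₂=4  j₁+j₂+J+1=11
(j₁±m₁, j₂±m₂, J±M) = (3,3,0,5,2,7)
P² = 345600/11
sum k=0..0:
  [0] +1/288 = 1/288
S = 1/288
C² = P²·S² = 25/66 ; C = +0.615457

+√(25/66) = +0.615457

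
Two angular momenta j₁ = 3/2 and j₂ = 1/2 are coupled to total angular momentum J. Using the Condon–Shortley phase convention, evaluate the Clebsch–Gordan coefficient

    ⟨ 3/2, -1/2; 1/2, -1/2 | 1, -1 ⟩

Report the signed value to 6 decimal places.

√[3·1!2!0!/4! · 1!2!0!1!0!2!] = √(1)
  +(−1)^0/∏(0,1,2,0,0,0)! = 1/2  (running 1/2)
⟨..|..⟩ = √(1)·(1/2) = +0.500000

+√(1/4) = +0.500000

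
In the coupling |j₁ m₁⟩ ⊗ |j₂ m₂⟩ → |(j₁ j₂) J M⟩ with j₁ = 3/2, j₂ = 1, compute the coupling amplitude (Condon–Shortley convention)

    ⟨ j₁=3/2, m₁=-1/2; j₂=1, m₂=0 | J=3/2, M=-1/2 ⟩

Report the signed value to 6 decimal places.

√[4·1!2!1!/5! · 1!2!1!1!1!2!] = √(4/15)
  +(−1)^0/∏(0,1,2,1,0,0)! = 1/2  (running 1/2)
  +(−1)^1/∏(1,0,1,0,1,1)! = -1  (running -1/2)
⟨..|..⟩ = √(4/15)·(-1/2) = -0.258199

−√(1/15) ≈ -0.258199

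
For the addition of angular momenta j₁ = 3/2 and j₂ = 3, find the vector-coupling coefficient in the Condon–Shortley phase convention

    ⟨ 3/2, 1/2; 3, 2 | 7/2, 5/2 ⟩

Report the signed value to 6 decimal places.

√[8·1!2!5!/9! · 2!1!5!1!6!1!] = √(6400/7)
  +(−1)^0/∏(0,1,1,5,1,0)! = 1/120  (running 1/120)
  +(−1)^1/∏(1,0,0,4,2,1)! = -1/48  (running -1/80)
⟨..|..⟩ = √(6400/7)·(-1/80) = -0.377964

−√(1/7) ≈ -0.377964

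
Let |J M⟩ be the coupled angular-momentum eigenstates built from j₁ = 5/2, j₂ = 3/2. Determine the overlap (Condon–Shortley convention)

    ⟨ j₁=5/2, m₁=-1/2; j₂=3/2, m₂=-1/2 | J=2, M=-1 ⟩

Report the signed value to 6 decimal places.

-0.545545

√[5·2!3!1!/7! · 2!3!1!2!1!3!] = √(12/7)
  +(−1)^0/∏(0,2,3,1,0,0)! = 1/12  (running 1/12)
  +(−1)^1/∏(1,1,2,0,1,1)! = -1/2  (running -5/12)
⟨..|..⟩ = √(12/7)·(-5/12) = -0.545545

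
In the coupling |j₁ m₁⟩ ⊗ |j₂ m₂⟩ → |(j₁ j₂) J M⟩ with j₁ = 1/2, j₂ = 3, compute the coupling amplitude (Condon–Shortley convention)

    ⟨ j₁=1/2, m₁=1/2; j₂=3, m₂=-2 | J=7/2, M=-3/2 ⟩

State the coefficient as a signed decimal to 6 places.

√[8·0!1!6!/8! · 1!0!1!5!2!5!] = √(28800/7)
  +(−1)^0/∏(0,0,0,1,1,5)! = 1/120  (running 1/120)
⟨..|..⟩ = √(28800/7)·(1/120) = +0.534522

+√(2/7) = +0.534522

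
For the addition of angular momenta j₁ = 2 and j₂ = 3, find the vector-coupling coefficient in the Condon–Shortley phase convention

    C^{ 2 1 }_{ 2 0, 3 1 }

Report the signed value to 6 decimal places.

triangle: 3!×1!×3!/8! = 36/40320
(j±m)!: 2!×2!×4!×2!×3!×1! = 1152
prefactor² = (2J+1)×Δ×N² = 36/7
  k=1: −1/(1!×2!×1!×3!×0!×0!) = -1/12
  k=2: +1/(2!×1!×0!×2!×1!×1!) = 1/4
Σ = 1/6  ⇒  CG² = 36/7×1/6² = 1/7
CG = +√(1/7) = +0.377964

+√(1/7) ≈ +0.377964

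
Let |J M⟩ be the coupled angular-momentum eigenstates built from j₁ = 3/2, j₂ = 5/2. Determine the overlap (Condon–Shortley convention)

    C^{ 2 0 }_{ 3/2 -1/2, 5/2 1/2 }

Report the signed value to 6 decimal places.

triangle: 2!×1!×3!/7! = 12/5040
(j±m)!: 1!×2!×3!×2!×2!×2! = 96
prefactor² = (2J+1)×Δ×N² = 8/7
  k=1: −1/(1!×1!×1!×2!×0!×1!) = -1/2
  k=2: +1/(2!×0!×0!×1!×1!×2!) = 1/4
Σ = -1/4  ⇒  CG² = 8/7×(-1/4)² = 1/14
CG = −√(1/14) = -0.267261

-0.267261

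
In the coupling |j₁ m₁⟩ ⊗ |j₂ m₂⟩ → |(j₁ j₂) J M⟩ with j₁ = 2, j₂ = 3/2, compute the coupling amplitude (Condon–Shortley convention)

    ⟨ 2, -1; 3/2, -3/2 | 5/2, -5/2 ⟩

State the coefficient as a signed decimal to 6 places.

+√(3/7) = +0.654654

triangle: 1!·3!·2!/7! = 12/5040
(j±m)!: 1!·3!·0!·3!·0!·5! = 4320
prefactor² = (2J+1)·Δ·N² = 432/7
  k=0: +1/(0!·1!·3!·0!·0!·2!) = 1/12
Σ = 1/12  ⇒  CG² = 432/7·1/12² = 3/7
CG = +√(3/7) = +0.654654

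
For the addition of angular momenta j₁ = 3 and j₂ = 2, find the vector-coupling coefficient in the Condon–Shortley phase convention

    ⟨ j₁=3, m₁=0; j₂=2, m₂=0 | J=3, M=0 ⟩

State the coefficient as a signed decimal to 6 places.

√[7·2!4!2!/9! · 3!3!2!2!3!3!] = √(48/5)
  +(−1)^0/∏(0,2,3,2,1,0)! = 1/24  (running 1/24)
  +(−1)^1/∏(1,1,2,1,2,1)! = -1/4  (running -5/24)
  +(−1)^2/∏(2,0,1,0,3,2)! = 1/24  (running -1/6)
⟨..|..⟩ = √(48/5)·(-1/6) = -0.516398

−√(4/15) = -0.516398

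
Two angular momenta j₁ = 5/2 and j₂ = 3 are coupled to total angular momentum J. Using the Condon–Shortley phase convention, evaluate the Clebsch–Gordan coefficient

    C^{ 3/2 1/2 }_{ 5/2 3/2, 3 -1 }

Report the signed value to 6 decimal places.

triangle: 4!·1!·2!/8! = 48/40320
(j±m)!: 4!·1!·2!·4!·2!·1! = 2304
prefactor² = (2J+1)·Δ·N² = 384/35
  k=0: +1/(0!·4!·1!·2!·0!·0!) = 1/48
  k=1: −1/(1!·3!·0!·1!·1!·1!) = -1/6
Σ = -7/48  ⇒  CG² = 384/35·(-7/48)² = 7/30
CG = −√(7/30) = -0.483046

−√(7/30) = -0.483046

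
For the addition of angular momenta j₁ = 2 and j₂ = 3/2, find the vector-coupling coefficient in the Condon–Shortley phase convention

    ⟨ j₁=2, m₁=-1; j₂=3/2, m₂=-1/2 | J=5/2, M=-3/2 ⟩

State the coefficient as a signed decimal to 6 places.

−√(1/35) ≈ -0.169031

√[6·1!3!2!/7! · 1!3!1!2!1!4!] = √(144/35)
  +(−1)^0/∏(0,1,3,1,0,1)! = 1/6  (running 1/6)
  +(−1)^1/∏(1,0,2,0,1,2)! = -1/4  (running -1/12)
⟨..|..⟩ = √(144/35)·(-1/12) = -0.169031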